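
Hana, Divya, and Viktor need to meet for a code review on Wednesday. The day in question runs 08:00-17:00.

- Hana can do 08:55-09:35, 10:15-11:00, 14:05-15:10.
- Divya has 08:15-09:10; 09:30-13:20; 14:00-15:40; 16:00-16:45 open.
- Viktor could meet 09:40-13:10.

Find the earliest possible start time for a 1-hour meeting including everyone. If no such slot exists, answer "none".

Hana ∩ Divya: 08:55-09:10, 09:30-09:35, 10:15-11:00, 14:05-15:10.
Hana ∩ Divya ∩ Viktor: 10:15-11:00.
Those are the intersection windows.
No common window is at least 60 minutes long.

none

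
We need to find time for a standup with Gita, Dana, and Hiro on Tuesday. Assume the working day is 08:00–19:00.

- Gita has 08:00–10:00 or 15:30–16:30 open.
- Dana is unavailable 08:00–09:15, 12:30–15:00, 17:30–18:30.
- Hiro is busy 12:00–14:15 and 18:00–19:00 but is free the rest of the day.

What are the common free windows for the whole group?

Gita free: 08:00-10:00, 15:30-16:30.
Dana free: 09:15-12:30, 15:00-17:30, 18:30-19:00 (invert busy blocks within the working day).
Hiro free: 08:00-12:00, 14:15-18:00 (invert busy blocks within the working day).
Gita ∩ Dana: 09:15-10:00, 15:30-16:30.
Gita ∩ Dana ∩ Hiro: 09:15-10:00, 15:30-16:30.

09:15-10:00, 15:30-16:30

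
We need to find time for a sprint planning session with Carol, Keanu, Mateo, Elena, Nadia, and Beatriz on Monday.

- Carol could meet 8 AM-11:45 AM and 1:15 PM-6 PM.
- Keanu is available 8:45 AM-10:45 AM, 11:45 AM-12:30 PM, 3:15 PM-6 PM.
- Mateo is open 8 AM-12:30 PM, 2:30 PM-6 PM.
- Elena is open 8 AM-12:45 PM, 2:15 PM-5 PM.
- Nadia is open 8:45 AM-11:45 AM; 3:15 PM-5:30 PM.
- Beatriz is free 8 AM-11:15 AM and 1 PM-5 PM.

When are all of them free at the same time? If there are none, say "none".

Carol ∩ Keanu: 08:45-10:45, 15:15-18:00.
Carol ∩ Keanu ∩ Mateo: 08:45-10:45, 15:15-18:00.
Carol ∩ Keanu ∩ Mateo ∩ Elena: 08:45-10:45, 15:15-17:00.
Carol ∩ Keanu ∩ Mateo ∩ Elena ∩ Nadia: 08:45-10:45, 15:15-17:00.
Carol ∩ Keanu ∩ Mateo ∩ Elena ∩ Nadia ∩ Beatriz: 08:45-10:45, 15:15-17:00.
So the common availability across everyone is 08:45-10:45, 15:15-17:00.

08:45-10:45, 15:15-17:00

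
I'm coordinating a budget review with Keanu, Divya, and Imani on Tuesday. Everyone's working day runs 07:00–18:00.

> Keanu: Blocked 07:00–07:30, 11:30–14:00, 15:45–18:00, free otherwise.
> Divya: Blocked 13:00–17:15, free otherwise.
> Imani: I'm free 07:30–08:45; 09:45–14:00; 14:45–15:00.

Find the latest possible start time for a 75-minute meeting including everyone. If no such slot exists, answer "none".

10:15

Keanu free: 07:30-11:30, 14:00-15:45 (invert busy blocks within the working day).
Divya free: 07:00-13:00, 17:15-18:00 (invert busy blocks within the working day).
Imani free: 07:30-08:45, 09:45-14:00, 14:45-15:00.
Keanu ∩ Divya: 07:30-11:30.
Keanu ∩ Divya ∩ Imani: 07:30-08:45, 09:45-11:30.
The last common window of at least 75 minutes is 09:45-11:30; a 75-minute meeting can start as late as 10:15 and still end by 11:30.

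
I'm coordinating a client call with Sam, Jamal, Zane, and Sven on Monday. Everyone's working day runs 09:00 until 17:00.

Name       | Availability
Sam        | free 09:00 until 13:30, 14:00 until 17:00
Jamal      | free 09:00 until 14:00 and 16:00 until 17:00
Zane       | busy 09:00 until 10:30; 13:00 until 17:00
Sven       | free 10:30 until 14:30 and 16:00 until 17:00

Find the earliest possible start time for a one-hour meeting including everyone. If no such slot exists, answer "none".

Sam free: 09:00-13:30, 14:00-17:00.
Jamal free: 09:00-14:00, 16:00-17:00.
Zane free: 10:30-13:00 (invert busy blocks within the working day).
Sven free: 10:30-14:30, 16:00-17:00.
Sam ∩ Jamal: 09:00-13:30, 16:00-17:00.
Sam ∩ Jamal ∩ Zane: 10:30-13:00.
Sam ∩ Jamal ∩ Zane ∩ Sven: 10:30-13:00.
So the common availability across everyone is 10:30-13:00.
The first common window of at least 60 minutes is 10:30-13:00, so the earliest start is 10:30.

10:30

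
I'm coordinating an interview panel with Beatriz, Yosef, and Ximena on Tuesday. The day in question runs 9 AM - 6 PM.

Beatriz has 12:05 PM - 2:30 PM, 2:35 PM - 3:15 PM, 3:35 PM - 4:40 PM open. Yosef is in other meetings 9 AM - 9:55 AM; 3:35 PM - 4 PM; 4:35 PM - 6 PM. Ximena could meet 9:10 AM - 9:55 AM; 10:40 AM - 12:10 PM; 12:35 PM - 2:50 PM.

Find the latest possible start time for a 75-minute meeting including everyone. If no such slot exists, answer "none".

Beatriz free: 12:05-14:30, 14:35-15:15, 15:35-16:40.
Yosef free: 09:55-15:35, 16:00-16:35 (invert busy blocks within the working day).
Ximena free: 09:10-09:55, 10:40-12:10, 12:35-14:50.
Beatriz ∩ Yosef: 12:05-14:30, 14:35-15:15, 16:00-16:35.
Beatriz ∩ Yosef ∩ Ximena: 12:05-12:10, 12:35-14:30, 14:35-14:50.
The last common window of at least 75 minutes is 12:35-14:30; a 75-minute meeting can start as late as 13:15 and still end by 14:30.

13:15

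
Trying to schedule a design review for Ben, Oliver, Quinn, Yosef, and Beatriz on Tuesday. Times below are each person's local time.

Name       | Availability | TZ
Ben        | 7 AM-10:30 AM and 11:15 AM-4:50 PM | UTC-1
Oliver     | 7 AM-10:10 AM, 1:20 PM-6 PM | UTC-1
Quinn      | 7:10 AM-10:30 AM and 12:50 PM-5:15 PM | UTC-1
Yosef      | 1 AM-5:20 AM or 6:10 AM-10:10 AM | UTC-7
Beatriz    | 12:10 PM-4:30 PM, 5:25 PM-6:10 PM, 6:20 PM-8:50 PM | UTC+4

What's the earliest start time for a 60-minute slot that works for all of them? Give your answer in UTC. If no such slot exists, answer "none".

Ben in UTC: 08:00-11:30, 12:15-17:50 (add 1h to convert from UTC-1).
Oliver in UTC: 08:00-11:10, 14:20-19:00 (add 1h to convert from UTC-1).
Quinn in UTC: 08:10-11:30, 13:50-18:15 (add 1h to convert from UTC-1).
Yosef in UTC: 08:00-12:20, 13:10-17:10 (add 7h to convert from UTC-7).
Beatriz in UTC: 08:10-12:30, 13:25-14:10, 14:20-16:50 (subtract 4h to convert from UTC+4).
Ben ∩ Oliver: 08:00-11:10, 14:20-17:50.
Ben ∩ Oliver ∩ Quinn: 08:10-11:10, 14:20-17:50.
Ben ∩ Oliver ∩ Quinn ∩ Yosef: 08:10-11:10, 14:20-17:10.
Ben ∩ Oliver ∩ Quinn ∩ Yosef ∩ Beatriz: 08:10-11:10, 14:20-16:50.
The first common window of at least 60 minutes is 08:10-11:10, so the earliest start is 08:10.

08:10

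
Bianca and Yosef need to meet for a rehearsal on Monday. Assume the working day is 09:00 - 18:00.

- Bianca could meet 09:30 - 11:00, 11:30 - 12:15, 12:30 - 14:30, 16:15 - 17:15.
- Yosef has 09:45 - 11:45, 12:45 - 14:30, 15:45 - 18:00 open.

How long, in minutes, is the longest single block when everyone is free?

Bianca ∩ Yosef: 09:45-11:00, 11:30-11:45, 12:45-14:30, 16:15-17:15.
The longest is 12:45-14:30 at 105 minutes.

105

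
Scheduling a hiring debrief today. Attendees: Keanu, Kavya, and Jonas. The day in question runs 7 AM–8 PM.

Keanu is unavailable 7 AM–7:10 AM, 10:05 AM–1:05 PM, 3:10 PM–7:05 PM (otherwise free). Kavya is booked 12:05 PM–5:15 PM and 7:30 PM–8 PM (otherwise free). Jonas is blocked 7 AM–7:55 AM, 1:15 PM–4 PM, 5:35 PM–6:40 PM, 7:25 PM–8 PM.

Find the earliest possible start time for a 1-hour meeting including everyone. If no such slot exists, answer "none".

07:55

Keanu free: 07:10-10:05, 13:05-15:10, 19:05-20:00 (invert busy blocks within the working day).
Kavya free: 07:00-12:05, 17:15-19:30 (invert busy blocks within the working day).
Jonas free: 07:55-13:15, 16:00-17:35, 18:40-19:25 (invert busy blocks within the working day).
Keanu ∩ Kavya: 07:10-10:05, 19:05-19:30.
Keanu ∩ Kavya ∩ Jonas: 07:55-10:05, 19:05-19:25.
Those are the intersection windows.
The first common window of at least 60 minutes is 07:55-10:05, so the earliest start is 07:55.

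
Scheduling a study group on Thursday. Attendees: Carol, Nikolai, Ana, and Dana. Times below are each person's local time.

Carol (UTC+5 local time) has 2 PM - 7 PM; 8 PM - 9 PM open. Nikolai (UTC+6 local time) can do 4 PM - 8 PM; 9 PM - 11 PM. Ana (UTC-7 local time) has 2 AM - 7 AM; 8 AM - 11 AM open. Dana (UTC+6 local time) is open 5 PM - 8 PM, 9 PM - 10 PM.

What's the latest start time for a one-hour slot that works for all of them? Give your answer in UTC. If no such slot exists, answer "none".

15:00

Carol in UTC: 09:00-14:00, 15:00-16:00 (subtract 5h to convert from UTC+5).
Nikolai in UTC: 10:00-14:00, 15:00-17:00 (subtract 6h to convert from UTC+6).
Ana in UTC: 09:00-14:00, 15:00-18:00 (add 7h to convert from UTC-7).
Dana in UTC: 11:00-14:00, 15:00-16:00 (subtract 6h to convert from UTC+6).
Carol ∩ Nikolai: 10:00-14:00, 15:00-16:00.
Carol ∩ Nikolai ∩ Ana: 10:00-14:00, 15:00-16:00.
Carol ∩ Nikolai ∩ Ana ∩ Dana: 11:00-14:00, 15:00-16:00.
The last common window of at least 60 minutes is 15:00-16:00; a 60-minute meeting can start as late as 15:00 and still end by 16:00.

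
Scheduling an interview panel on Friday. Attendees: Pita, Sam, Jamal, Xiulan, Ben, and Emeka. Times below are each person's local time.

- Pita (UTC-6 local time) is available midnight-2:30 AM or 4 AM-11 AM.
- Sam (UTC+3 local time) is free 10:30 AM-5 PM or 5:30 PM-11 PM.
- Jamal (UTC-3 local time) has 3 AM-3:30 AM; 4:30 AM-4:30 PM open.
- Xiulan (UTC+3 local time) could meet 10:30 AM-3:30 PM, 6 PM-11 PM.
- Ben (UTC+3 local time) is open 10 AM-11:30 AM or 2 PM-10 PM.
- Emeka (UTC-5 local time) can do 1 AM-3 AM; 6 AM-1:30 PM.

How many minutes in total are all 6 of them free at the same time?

Pita in UTC: 06:00-08:30, 10:00-17:00 (add 6h to convert from UTC-6).
Sam in UTC: 07:30-14:00, 14:30-20:00 (subtract 3h to convert from UTC+3).
Jamal in UTC: 06:00-06:30, 07:30-19:30 (add 3h to convert from UTC-3).
Xiulan in UTC: 07:30-12:30, 15:00-20:00 (subtract 3h to convert from UTC+3).
Ben in UTC: 07:00-08:30, 11:00-19:00 (subtract 3h to convert from UTC+3).
Emeka in UTC: 06:00-08:00, 11:00-18:30 (add 5h to convert from UTC-5).
Pita ∩ Sam: 07:30-08:30, 10:00-14:00, 14:30-17:00.
Pita ∩ Sam ∩ Jamal: 07:30-08:30, 10:00-14:00, 14:30-17:00.
Pita ∩ Sam ∩ Jamal ∩ Xiulan: 07:30-08:30, 10:00-12:30, 15:00-17:00.
Pita ∩ Sam ∩ Jamal ∩ Xiulan ∩ Ben: 07:30-08:30, 11:00-12:30, 15:00-17:00.
Pita ∩ Sam ∩ Jamal ∩ Xiulan ∩ Ben ∩ Emeka: 07:30-08:00, 11:00-12:30, 15:00-17:00.
So the common availability across everyone is 07:30-08:00, 11:00-12:30, 15:00-17:00.
Summing the common windows: 30 + 90 + 120 = 240 minutes.

240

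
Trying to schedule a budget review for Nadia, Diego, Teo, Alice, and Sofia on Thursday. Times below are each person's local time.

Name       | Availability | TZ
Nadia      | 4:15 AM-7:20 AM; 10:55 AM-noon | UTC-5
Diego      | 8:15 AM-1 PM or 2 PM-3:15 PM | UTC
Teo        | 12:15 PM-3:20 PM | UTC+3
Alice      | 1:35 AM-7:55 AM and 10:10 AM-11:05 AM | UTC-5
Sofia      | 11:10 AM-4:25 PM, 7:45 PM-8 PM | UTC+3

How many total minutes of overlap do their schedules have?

185

Nadia in UTC: 09:15-12:20, 15:55-17:00 (add 5h to convert from UTC-5).
Diego in UTC: 08:15-13:00, 14:00-15:15.
Teo in UTC: 09:15-12:20 (subtract 3h to convert from UTC+3).
Alice in UTC: 06:35-12:55, 15:10-16:05 (add 5h to convert from UTC-5).
Sofia in UTC: 08:10-13:25, 16:45-17:00 (subtract 3h to convert from UTC+3).
Nadia ∩ Diego: 09:15-12:20.
Nadia ∩ Diego ∩ Teo: 09:15-12:20.
Nadia ∩ Diego ∩ Teo ∩ Alice: 09:15-12:20.
Nadia ∩ Diego ∩ Teo ∩ Alice ∩ Sofia: 09:15-12:20.
Those are the intersection windows.
That's a single block of 185 minutes.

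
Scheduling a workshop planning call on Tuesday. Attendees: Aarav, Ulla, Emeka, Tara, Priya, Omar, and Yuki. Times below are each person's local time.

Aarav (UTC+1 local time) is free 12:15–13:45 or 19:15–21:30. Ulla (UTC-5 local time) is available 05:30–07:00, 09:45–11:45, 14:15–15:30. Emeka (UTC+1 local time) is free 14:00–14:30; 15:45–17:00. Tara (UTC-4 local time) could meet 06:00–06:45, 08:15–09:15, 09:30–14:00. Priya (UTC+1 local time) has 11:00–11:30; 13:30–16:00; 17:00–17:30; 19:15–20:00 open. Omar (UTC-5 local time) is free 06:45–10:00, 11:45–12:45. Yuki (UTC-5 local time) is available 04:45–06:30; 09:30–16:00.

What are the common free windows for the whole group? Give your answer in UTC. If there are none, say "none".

Aarav in UTC: 11:15-12:45, 18:15-20:30 (subtract 1h to convert from UTC+1).
Ulla in UTC: 10:30-12:00, 14:45-16:45, 19:15-20:30 (add 5h to convert from UTC-5).
Emeka in UTC: 13:00-13:30, 14:45-16:00 (subtract 1h to convert from UTC+1).
Tara in UTC: 10:00-10:45, 12:15-13:15, 13:30-18:00 (add 4h to convert from UTC-4).
Priya in UTC: 10:00-10:30, 12:30-15:00, 16:00-16:30, 18:15-19:00 (subtract 1h to convert from UTC+1).
Omar in UTC: 11:45-15:00, 16:45-17:45 (add 5h to convert from UTC-5).
Yuki in UTC: 09:45-11:30, 14:30-21:00 (add 5h to convert from UTC-5).
Aarav ∩ Ulla: 11:15-12:00, 19:15-20:30.
Aarav ∩ Ulla ∩ Emeka: ∅.
Aarav ∩ Ulla ∩ Emeka ∩ Tara: ∅.
Aarav ∩ Ulla ∩ Emeka ∩ Tara ∩ Priya: ∅.
Aarav ∩ Ulla ∩ Emeka ∩ Tara ∩ Priya ∩ Omar: ∅.
Aarav ∩ Ulla ∩ Emeka ∩ Tara ∩ Priya ∩ Omar ∩ Yuki: ∅.
There is no time when everyone is free.

none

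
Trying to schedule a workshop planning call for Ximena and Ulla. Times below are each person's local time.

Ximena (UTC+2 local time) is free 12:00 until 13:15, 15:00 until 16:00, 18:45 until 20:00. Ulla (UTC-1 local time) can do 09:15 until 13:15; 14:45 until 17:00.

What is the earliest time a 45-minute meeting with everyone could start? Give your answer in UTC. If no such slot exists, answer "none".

Ximena in UTC: 10:00-11:15, 13:00-14:00, 16:45-18:00 (subtract 2h to convert from UTC+2).
Ulla in UTC: 10:15-14:15, 15:45-18:00 (add 1h to convert from UTC-1).
Ximena ∩ Ulla: 10:15-11:15, 13:00-14:00, 16:45-18:00.
The first common window of at least 45 minutes is 10:15-11:15, so the earliest start is 10:15.

10:15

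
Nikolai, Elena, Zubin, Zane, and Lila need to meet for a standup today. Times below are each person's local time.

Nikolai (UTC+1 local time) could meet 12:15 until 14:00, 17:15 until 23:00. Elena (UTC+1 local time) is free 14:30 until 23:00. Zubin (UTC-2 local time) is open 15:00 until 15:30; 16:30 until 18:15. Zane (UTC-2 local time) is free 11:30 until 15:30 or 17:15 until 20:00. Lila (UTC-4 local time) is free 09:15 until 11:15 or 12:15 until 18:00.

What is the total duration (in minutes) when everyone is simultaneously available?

Nikolai in UTC: 11:15-13:00, 16:15-22:00 (subtract 1h to convert from UTC+1).
Elena in UTC: 13:30-22:00 (subtract 1h to convert from UTC+1).
Zubin in UTC: 17:00-17:30, 18:30-20:15 (add 2h to convert from UTC-2).
Zane in UTC: 13:30-17:30, 19:15-22:00 (add 2h to convert from UTC-2).
Lila in UTC: 13:15-15:15, 16:15-22:00 (add 4h to convert from UTC-4).
Nikolai ∩ Elena: 16:15-22:00.
Nikolai ∩ Elena ∩ Zubin: 17:00-17:30, 18:30-20:15.
Nikolai ∩ Elena ∩ Zubin ∩ Zane: 17:00-17:30, 19:15-20:15.
Nikolai ∩ Elena ∩ Zubin ∩ Zane ∩ Lila: 17:00-17:30, 19:15-20:15.
So the common availability across everyone is 17:00-17:30, 19:15-20:15.
Summing the common windows: 30 + 60 = 90 minutes.

90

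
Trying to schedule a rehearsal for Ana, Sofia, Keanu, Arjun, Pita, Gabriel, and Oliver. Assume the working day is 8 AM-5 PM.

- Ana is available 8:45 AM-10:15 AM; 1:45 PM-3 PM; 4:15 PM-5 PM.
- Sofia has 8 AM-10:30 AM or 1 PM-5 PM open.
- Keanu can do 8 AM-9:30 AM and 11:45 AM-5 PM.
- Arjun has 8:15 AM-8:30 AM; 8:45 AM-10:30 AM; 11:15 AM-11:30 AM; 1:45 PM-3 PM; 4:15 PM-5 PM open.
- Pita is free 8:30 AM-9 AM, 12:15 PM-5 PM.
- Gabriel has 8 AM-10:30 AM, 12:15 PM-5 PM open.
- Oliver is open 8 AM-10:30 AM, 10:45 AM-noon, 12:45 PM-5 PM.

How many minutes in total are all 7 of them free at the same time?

135

Ana ∩ Sofia: 08:45-10:15, 13:45-15:00, 16:15-17:00.
Ana ∩ Sofia ∩ Keanu: 08:45-09:30, 13:45-15:00, 16:15-17:00.
Ana ∩ Sofia ∩ Keanu ∩ Arjun: 08:45-09:30, 13:45-15:00, 16:15-17:00.
Ana ∩ Sofia ∩ Keanu ∩ Arjun ∩ Pita: 08:45-09:00, 13:45-15:00, 16:15-17:00.
Ana ∩ Sofia ∩ Keanu ∩ Arjun ∩ Pita ∩ Gabriel: 08:45-09:00, 13:45-15:00, 16:15-17:00.
Ana ∩ Sofia ∩ Keanu ∩ Arjun ∩ Pita ∩ Gabriel ∩ Oliver: 08:45-09:00, 13:45-15:00, 16:15-17:00.
So the common availability across everyone is 08:45-09:00, 13:45-15:00, 16:15-17:00.
Summing the common windows: 15 + 75 + 45 = 135 minutes.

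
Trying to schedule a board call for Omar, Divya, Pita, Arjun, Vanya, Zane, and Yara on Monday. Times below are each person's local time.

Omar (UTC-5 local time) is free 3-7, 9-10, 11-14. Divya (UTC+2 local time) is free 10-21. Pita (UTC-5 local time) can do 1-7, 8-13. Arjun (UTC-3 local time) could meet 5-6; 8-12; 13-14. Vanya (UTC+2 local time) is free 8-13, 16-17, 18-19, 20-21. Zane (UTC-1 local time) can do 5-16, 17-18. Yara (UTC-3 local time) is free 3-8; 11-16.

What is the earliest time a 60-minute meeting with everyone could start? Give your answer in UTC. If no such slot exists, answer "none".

08:00

Omar in UTC: 08:00-12:00, 14:00-15:00, 16:00-19:00 (add 5h to convert from UTC-5).
Divya in UTC: 08:00-19:00 (subtract 2h to convert from UTC+2).
Pita in UTC: 06:00-12:00, 13:00-18:00 (add 5h to convert from UTC-5).
Arjun in UTC: 08:00-09:00, 11:00-15:00, 16:00-17:00 (add 3h to convert from UTC-3).
Vanya in UTC: 06:00-11:00, 14:00-15:00, 16:00-17:00, 18:00-19:00 (subtract 2h to convert from UTC+2).
Zane in UTC: 06:00-17:00, 18:00-19:00 (add 1h to convert from UTC-1).
Yara in UTC: 06:00-11:00, 14:00-19:00 (add 3h to convert from UTC-3).
Omar ∩ Divya: 08:00-12:00, 14:00-15:00, 16:00-19:00.
Omar ∩ Divya ∩ Pita: 08:00-12:00, 14:00-15:00, 16:00-18:00.
Omar ∩ Divya ∩ Pita ∩ Arjun: 08:00-09:00, 11:00-12:00, 14:00-15:00, 16:00-17:00.
Omar ∩ Divya ∩ Pita ∩ Arjun ∩ Vanya: 08:00-09:00, 14:00-15:00, 16:00-17:00.
Omar ∩ Divya ∩ Pita ∩ Arjun ∩ Vanya ∩ Zane: 08:00-09:00, 14:00-15:00, 16:00-17:00.
Omar ∩ Divya ∩ Pita ∩ Arjun ∩ Vanya ∩ Zane ∩ Yara: 08:00-09:00, 14:00-15:00, 16:00-17:00.
So the common availability across everyone is 08:00-09:00, 14:00-15:00, 16:00-17:00.
The first common window of at least 60 minutes is 08:00-09:00, so the earliest start is 08:00.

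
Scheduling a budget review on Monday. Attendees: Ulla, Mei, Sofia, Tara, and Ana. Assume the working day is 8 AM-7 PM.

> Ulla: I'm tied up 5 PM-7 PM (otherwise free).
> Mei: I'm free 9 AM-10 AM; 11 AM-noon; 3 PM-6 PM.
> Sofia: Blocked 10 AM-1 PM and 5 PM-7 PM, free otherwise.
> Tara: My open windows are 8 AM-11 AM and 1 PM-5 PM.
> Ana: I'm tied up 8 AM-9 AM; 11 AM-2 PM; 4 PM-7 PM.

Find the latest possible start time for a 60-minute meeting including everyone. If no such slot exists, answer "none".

15:00

Ulla free: 08:00-17:00 (invert busy blocks within the working day).
Mei free: 09:00-10:00, 11:00-12:00, 15:00-18:00.
Sofia free: 08:00-10:00, 13:00-17:00 (invert busy blocks within the working day).
Tara free: 08:00-11:00, 13:00-17:00.
Ana free: 09:00-11:00, 14:00-16:00 (invert busy blocks within the working day).
Ulla ∩ Mei: 09:00-10:00, 11:00-12:00, 15:00-17:00.
Ulla ∩ Mei ∩ Sofia: 09:00-10:00, 15:00-17:00.
Ulla ∩ Mei ∩ Sofia ∩ Tara: 09:00-10:00, 15:00-17:00.
Ulla ∩ Mei ∩ Sofia ∩ Tara ∩ Ana: 09:00-10:00, 15:00-16:00.
So the common availability across everyone is 09:00-10:00, 15:00-16:00.
The last common window of at least 60 minutes is 15:00-16:00; a 60-minute meeting can start as late as 15:00 and still end by 16:00.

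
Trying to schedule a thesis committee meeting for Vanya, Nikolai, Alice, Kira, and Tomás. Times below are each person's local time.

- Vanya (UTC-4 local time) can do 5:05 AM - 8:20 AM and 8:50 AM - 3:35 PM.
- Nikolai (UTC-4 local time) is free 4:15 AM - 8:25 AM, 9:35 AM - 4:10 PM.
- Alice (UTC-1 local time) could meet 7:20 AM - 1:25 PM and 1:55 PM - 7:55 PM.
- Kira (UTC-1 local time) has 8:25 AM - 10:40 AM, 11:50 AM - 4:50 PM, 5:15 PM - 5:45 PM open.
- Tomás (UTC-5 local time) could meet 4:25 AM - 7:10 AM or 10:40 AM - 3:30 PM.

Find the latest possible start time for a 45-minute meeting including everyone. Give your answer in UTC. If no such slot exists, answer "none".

Vanya in UTC: 09:05-12:20, 12:50-19:35 (add 4h to convert from UTC-4).
Nikolai in UTC: 08:15-12:25, 13:35-20:10 (add 4h to convert from UTC-4).
Alice in UTC: 08:20-14:25, 14:55-20:55 (add 1h to convert from UTC-1).
Kira in UTC: 09:25-11:40, 12:50-17:50, 18:15-18:45 (add 1h to convert from UTC-1).
Tomás in UTC: 09:25-12:10, 15:40-20:30 (add 5h to convert from UTC-5).
Vanya ∩ Nikolai: 09:05-12:20, 13:35-19:35.
Vanya ∩ Nikolai ∩ Alice: 09:05-12:20, 13:35-14:25, 14:55-19:35.
Vanya ∩ Nikolai ∩ Alice ∩ Kira: 09:25-11:40, 13:35-14:25, 14:55-17:50, 18:15-18:45.
Vanya ∩ Nikolai ∩ Alice ∩ Kira ∩ Tomás: 09:25-11:40, 15:40-17:50, 18:15-18:45.
So the common availability across everyone is 09:25-11:40, 15:40-17:50, 18:15-18:45.
The last common window of at least 45 minutes is 15:40-17:50; a 45-minute meeting can start as late as 17:05 and still end by 17:50.

17:05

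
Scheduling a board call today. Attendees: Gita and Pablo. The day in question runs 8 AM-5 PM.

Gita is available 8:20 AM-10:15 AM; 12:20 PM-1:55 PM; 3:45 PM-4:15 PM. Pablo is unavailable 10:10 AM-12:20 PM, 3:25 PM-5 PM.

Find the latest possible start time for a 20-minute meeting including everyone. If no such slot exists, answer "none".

Gita free: 08:20-10:15, 12:20-13:55, 15:45-16:15.
Pablo free: 08:00-10:10, 12:20-15:25 (invert busy blocks within the working day).
Gita ∩ Pablo: 08:20-10:10, 12:20-13:55.
The last common window of at least 20 minutes is 12:20-13:55; a 20-minute meeting can start as late as 13:35 and still end by 13:55.

13:35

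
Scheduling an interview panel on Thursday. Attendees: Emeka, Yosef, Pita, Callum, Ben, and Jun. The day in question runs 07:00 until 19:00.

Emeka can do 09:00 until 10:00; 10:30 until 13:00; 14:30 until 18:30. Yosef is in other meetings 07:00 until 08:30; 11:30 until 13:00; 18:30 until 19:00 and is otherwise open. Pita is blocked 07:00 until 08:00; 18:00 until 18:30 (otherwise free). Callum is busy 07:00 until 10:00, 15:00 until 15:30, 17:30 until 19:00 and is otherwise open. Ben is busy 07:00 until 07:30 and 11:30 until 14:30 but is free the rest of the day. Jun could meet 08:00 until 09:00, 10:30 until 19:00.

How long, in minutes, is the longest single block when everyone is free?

120

Emeka free: 09:00-10:00, 10:30-13:00, 14:30-18:30.
Yosef free: 08:30-11:30, 13:00-18:30 (invert busy blocks within the working day).
Pita free: 08:00-18:00, 18:30-19:00 (invert busy blocks within the working day).
Callum free: 10:00-15:00, 15:30-17:30 (invert busy blocks within the working day).
Ben free: 07:30-11:30, 14:30-19:00 (invert busy blocks within the working day).
Jun free: 08:00-09:00, 10:30-19:00.
Emeka ∩ Yosef: 09:00-10:00, 10:30-11:30, 14:30-18:30.
Emeka ∩ Yosef ∩ Pita: 09:00-10:00, 10:30-11:30, 14:30-18:00.
Emeka ∩ Yosef ∩ Pita ∩ Callum: 10:30-11:30, 14:30-15:00, 15:30-17:30.
Emeka ∩ Yosef ∩ Pita ∩ Callum ∩ Ben: 10:30-11:30, 14:30-15:00, 15:30-17:30.
Emeka ∩ Yosef ∩ Pita ∩ Callum ∩ Ben ∩ Jun: 10:30-11:30, 14:30-15:00, 15:30-17:30.
The longest is 15:30-17:30 at 120 minutes.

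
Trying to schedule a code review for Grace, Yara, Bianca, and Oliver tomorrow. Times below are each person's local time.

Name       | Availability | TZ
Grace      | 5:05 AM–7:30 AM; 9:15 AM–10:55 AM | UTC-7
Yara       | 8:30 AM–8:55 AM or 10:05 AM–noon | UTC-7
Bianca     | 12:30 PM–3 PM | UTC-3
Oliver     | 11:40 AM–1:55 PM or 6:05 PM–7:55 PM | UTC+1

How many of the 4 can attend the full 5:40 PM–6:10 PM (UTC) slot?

Grace in UTC: 12:05-14:30, 16:15-17:55 (add 7h to convert from UTC-7).
Yara in UTC: 15:30-15:55, 17:05-19:00 (add 7h to convert from UTC-7).
Bianca in UTC: 15:30-18:00 (add 3h to convert from UTC-3).
Oliver in UTC: 10:40-12:55, 17:05-18:55 (subtract 1h to convert from UTC+1).
Yara and Oliver can make the full 17:40-18:10 slot — that's 2.

2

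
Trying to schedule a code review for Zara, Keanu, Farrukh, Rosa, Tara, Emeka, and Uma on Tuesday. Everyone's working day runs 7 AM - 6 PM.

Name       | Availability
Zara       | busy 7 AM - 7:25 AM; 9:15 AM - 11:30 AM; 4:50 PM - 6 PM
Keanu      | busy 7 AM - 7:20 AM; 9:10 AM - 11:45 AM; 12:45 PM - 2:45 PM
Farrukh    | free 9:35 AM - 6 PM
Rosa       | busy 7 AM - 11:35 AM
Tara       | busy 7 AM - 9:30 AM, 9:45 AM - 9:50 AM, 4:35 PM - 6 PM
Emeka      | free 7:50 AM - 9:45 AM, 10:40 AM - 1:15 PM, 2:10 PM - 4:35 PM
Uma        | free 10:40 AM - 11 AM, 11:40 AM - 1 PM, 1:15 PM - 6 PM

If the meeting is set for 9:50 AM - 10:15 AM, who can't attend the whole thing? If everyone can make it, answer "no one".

Emeka, Keanu, Rosa, Uma, Zara

Zara free: 07:25-09:15, 11:30-16:50 (invert busy blocks within the working day).
Keanu free: 07:20-09:10, 11:45-12:45, 14:45-18:00 (invert busy blocks within the working day).
Farrukh free: 09:35-18:00.
Rosa free: 11:35-18:00 (invert busy blocks within the working day).
Tara free: 09:30-09:45, 09:50-16:35 (invert busy blocks within the working day).
Emeka free: 07:50-09:45, 10:40-13:15, 14:10-16:35.
Uma free: 10:40-11:00, 11:40-13:00, 13:15-18:00.
Zara: not fully free for 09:50-10:15. Keanu: not fully free for 09:50-10:15. Farrukh: free for 09:50-10:15. Rosa: not fully free for 09:50-10:15. Tara: free for 09:50-10:15. Emeka: not fully free for 09:50-10:15. Uma: not fully free for 09:50-10:15.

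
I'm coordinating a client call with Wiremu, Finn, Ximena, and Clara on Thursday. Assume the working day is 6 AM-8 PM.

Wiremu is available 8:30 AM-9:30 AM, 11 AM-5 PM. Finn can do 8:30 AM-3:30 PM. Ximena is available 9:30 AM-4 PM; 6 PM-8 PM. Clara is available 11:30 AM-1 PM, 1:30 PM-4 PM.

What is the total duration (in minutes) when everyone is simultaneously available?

Wiremu ∩ Finn: 08:30-09:30, 11:00-15:30.
Wiremu ∩ Finn ∩ Ximena: 11:00-15:30.
Wiremu ∩ Finn ∩ Ximena ∩ Clara: 11:30-13:00, 13:30-15:30.
Summing the common windows: 90 + 120 = 210 minutes.

210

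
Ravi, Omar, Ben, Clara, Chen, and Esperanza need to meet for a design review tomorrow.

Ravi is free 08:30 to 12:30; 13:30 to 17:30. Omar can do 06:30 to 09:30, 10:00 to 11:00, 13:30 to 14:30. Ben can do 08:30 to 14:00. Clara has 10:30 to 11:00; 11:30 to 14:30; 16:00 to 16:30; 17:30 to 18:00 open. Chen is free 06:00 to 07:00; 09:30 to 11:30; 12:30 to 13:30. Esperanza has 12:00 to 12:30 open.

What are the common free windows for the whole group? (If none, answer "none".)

none

Ravi ∩ Omar: 08:30-09:30, 10:00-11:00, 13:30-14:30.
Ravi ∩ Omar ∩ Ben: 08:30-09:30, 10:00-11:00, 13:30-14:00.
Ravi ∩ Omar ∩ Ben ∩ Clara: 10:30-11:00, 13:30-14:00.
Ravi ∩ Omar ∩ Ben ∩ Clara ∩ Chen: 10:30-11:00.
Ravi ∩ Omar ∩ Ben ∩ Clara ∩ Chen ∩ Esperanza: ∅.
There is no time when everyone is free.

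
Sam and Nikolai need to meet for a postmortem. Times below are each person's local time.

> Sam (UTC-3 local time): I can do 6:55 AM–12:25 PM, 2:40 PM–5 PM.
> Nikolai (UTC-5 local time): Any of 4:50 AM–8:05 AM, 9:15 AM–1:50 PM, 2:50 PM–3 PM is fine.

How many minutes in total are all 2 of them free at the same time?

Sam in UTC: 09:55-15:25, 17:40-20:00 (add 3h to convert from UTC-3).
Nikolai in UTC: 09:50-13:05, 14:15-18:50, 19:50-20:00 (add 5h to convert from UTC-5).
Sam ∩ Nikolai: 09:55-13:05, 14:15-15:25, 17:40-18:50, 19:50-20:00.
Those are the intersection windows.
Summing the common windows: 190 + 70 + 70 + 10 = 340 minutes.

340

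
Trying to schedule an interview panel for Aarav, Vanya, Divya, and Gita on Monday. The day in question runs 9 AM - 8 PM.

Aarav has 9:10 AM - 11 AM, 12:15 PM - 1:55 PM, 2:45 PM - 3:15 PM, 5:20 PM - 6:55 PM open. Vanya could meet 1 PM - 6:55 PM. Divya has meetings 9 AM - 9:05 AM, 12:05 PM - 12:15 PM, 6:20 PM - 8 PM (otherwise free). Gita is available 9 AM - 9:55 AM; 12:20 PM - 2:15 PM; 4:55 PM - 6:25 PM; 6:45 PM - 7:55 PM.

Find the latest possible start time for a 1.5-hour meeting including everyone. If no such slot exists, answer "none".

none

Aarav free: 09:10-11:00, 12:15-13:55, 14:45-15:15, 17:20-18:55.
Vanya free: 13:00-18:55.
Divya free: 09:05-12:05, 12:15-18:20 (invert busy blocks within the working day).
Gita free: 09:00-09:55, 12:20-14:15, 16:55-18:25, 18:45-19:55.
Aarav ∩ Vanya: 13:00-13:55, 14:45-15:15, 17:20-18:55.
Aarav ∩ Vanya ∩ Divya: 13:00-13:55, 14:45-15:15, 17:20-18:20.
Aarav ∩ Vanya ∩ Divya ∩ Gita: 13:00-13:55, 17:20-18:20.
Those are the intersection windows.
No common window is at least 90 minutes long.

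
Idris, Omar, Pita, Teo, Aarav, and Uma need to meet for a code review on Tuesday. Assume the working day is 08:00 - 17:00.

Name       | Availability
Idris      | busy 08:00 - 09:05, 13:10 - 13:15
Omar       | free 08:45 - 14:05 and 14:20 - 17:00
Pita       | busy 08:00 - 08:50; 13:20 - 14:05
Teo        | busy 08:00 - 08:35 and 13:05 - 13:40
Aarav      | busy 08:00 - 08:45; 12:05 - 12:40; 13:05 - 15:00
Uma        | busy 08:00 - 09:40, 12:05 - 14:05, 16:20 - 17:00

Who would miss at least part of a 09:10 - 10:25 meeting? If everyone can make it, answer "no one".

Idris free: 09:05-13:10, 13:15-17:00 (invert busy blocks within the working day).
Omar free: 08:45-14:05, 14:20-17:00.
Pita free: 08:50-13:20, 14:05-17:00 (invert busy blocks within the working day).
Teo free: 08:35-13:05, 13:40-17:00 (invert busy blocks within the working day).
Aarav free: 08:45-12:05, 12:40-13:05, 15:00-17:00 (invert busy blocks within the working day).
Uma free: 09:40-12:05, 14:05-16:20 (invert busy blocks within the working day).
Idris: free for 09:10-10:25. Omar: free for 09:10-10:25. Pita: free for 09:10-10:25. Teo: free for 09:10-10:25. Aarav: free for 09:10-10:25. Uma: not fully free for 09:10-10:25.

Uma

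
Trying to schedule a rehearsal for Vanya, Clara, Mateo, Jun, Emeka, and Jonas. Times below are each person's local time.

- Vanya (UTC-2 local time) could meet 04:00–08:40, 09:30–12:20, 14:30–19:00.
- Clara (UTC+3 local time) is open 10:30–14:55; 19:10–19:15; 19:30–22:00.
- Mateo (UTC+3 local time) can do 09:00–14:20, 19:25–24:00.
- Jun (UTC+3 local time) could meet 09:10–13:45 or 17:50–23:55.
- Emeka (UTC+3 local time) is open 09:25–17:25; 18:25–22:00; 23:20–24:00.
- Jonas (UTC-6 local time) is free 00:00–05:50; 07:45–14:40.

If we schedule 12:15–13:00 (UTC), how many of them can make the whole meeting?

2

Vanya in UTC: 06:00-10:40, 11:30-14:20, 16:30-21:00 (add 2h to convert from UTC-2).
Clara in UTC: 07:30-11:55, 16:10-16:15, 16:30-19:00 (subtract 3h to convert from UTC+3).
Mateo in UTC: 06:00-11:20, 16:25-21:00 (subtract 3h to convert from UTC+3).
Jun in UTC: 06:10-10:45, 14:50-20:55 (subtract 3h to convert from UTC+3).
Emeka in UTC: 06:25-14:25, 15:25-19:00, 20:20-21:00 (subtract 3h to convert from UTC+3).
Jonas in UTC: 06:00-11:50, 13:45-20:40 (add 6h to convert from UTC-6).
Vanya and Emeka can make the full 12:15-13:00 slot — that's 2.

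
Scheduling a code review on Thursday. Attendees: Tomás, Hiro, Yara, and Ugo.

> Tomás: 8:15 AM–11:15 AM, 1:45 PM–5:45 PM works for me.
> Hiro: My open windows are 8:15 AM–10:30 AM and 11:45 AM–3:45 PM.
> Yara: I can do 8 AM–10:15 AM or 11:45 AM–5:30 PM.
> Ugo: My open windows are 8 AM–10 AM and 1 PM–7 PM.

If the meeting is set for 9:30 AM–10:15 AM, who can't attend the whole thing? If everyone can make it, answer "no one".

Tomás: free for 09:30-10:15. Hiro: free for 09:30-10:15. Yara: free for 09:30-10:15. Ugo: not fully free for 09:30-10:15.

Ugo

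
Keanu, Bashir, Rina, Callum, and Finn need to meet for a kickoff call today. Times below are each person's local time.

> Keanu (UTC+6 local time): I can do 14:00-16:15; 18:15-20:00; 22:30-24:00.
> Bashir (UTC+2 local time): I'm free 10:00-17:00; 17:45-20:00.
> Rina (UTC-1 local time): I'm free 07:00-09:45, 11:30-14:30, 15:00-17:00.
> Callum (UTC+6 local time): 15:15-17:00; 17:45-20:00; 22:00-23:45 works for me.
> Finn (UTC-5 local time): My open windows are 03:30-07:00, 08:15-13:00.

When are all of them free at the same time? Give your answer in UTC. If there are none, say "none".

Keanu in UTC: 08:00-10:15, 12:15-14:00, 16:30-18:00 (subtract 6h to convert from UTC+6).
Bashir in UTC: 08:00-15:00, 15:45-18:00 (subtract 2h to convert from UTC+2).
Rina in UTC: 08:00-10:45, 12:30-15:30, 16:00-18:00 (add 1h to convert from UTC-1).
Callum in UTC: 09:15-11:00, 11:45-14:00, 16:00-17:45 (subtract 6h to convert from UTC+6).
Finn in UTC: 08:30-12:00, 13:15-18:00 (add 5h to convert from UTC-5).
Keanu ∩ Bashir: 08:00-10:15, 12:15-14:00, 16:30-18:00.
Keanu ∩ Bashir ∩ Rina: 08:00-10:15, 12:30-14:00, 16:30-18:00.
Keanu ∩ Bashir ∩ Rina ∩ Callum: 09:15-10:15, 12:30-14:00, 16:30-17:45.
Keanu ∩ Bashir ∩ Rina ∩ Callum ∩ Finn: 09:15-10:15, 13:15-14:00, 16:30-17:45.
So the common availability across everyone is 09:15-10:15, 13:15-14:00, 16:30-17:45.

09:15-10:15, 13:15-14:00, 16:30-17:45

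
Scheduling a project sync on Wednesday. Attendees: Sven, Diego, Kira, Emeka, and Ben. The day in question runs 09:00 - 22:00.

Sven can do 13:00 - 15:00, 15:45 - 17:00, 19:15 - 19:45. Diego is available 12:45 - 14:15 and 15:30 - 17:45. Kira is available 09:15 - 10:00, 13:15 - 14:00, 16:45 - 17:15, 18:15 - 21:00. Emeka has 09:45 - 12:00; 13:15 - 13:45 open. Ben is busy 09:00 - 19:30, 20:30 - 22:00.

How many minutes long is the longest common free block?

Sven free: 13:00-15:00, 15:45-17:00, 19:15-19:45.
Diego free: 12:45-14:15, 15:30-17:45.
Kira free: 09:15-10:00, 13:15-14:00, 16:45-17:15, 18:15-21:00.
Emeka free: 09:45-12:00, 13:15-13:45.
Ben free: 19:30-20:30 (invert busy blocks within the working day).
Sven ∩ Diego: 13:00-14:15, 15:45-17:00.
Sven ∩ Diego ∩ Kira: 13:15-14:00, 16:45-17:00.
Sven ∩ Diego ∩ Kira ∩ Emeka: 13:15-13:45.
Sven ∩ Diego ∩ Kira ∩ Emeka ∩ Ben: ∅.
There is no time when everyone is free.
No common window exists, so the longest block is 0 minutes.

0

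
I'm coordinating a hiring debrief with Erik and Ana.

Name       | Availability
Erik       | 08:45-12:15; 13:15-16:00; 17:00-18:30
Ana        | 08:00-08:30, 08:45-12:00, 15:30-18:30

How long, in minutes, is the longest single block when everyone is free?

195

Erik ∩ Ana: 08:45-12:00, 15:30-16:00, 17:00-18:30.
Those are the intersection windows.
The longest is 08:45-12:00 at 195 minutes.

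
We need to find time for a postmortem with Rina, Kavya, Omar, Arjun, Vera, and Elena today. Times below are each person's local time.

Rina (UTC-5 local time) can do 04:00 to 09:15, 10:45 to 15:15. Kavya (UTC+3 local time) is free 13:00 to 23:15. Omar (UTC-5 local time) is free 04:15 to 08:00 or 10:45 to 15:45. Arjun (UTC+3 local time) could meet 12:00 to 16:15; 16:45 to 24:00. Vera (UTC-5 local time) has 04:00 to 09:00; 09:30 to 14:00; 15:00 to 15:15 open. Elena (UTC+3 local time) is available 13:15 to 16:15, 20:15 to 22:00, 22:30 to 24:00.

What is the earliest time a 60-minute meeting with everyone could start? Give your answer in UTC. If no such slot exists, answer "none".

10:15

Rina in UTC: 09:00-14:15, 15:45-20:15 (add 5h to convert from UTC-5).
Kavya in UTC: 10:00-20:15 (subtract 3h to convert from UTC+3).
Omar in UTC: 09:15-13:00, 15:45-20:45 (add 5h to convert from UTC-5).
Arjun in UTC: 09:00-13:15, 13:45-21:00 (subtract 3h to convert from UTC+3).
Vera in UTC: 09:00-14:00, 14:30-19:00, 20:00-20:15 (add 5h to convert from UTC-5).
Elena in UTC: 10:15-13:15, 17:15-19:00, 19:30-21:00 (subtract 3h to convert from UTC+3).
Rina ∩ Kavya: 10:00-14:15, 15:45-20:15.
Rina ∩ Kavya ∩ Omar: 10:00-13:00, 15:45-20:15.
Rina ∩ Kavya ∩ Omar ∩ Arjun: 10:00-13:00, 15:45-20:15.
Rina ∩ Kavya ∩ Omar ∩ Arjun ∩ Vera: 10:00-13:00, 15:45-19:00, 20:00-20:15.
Rina ∩ Kavya ∩ Omar ∩ Arjun ∩ Vera ∩ Elena: 10:15-13:00, 17:15-19:00, 20:00-20:15.
Those are the intersection windows.
The first common window of at least 60 minutes is 10:15-13:00, so the earliest start is 10:15.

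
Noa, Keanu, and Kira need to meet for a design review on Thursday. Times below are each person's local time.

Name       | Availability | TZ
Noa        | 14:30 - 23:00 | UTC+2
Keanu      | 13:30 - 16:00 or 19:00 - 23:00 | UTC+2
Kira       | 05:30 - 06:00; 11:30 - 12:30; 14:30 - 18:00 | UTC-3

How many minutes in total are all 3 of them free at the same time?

210

Noa in UTC: 12:30-21:00 (subtract 2h to convert from UTC+2).
Keanu in UTC: 11:30-14:00, 17:00-21:00 (subtract 2h to convert from UTC+2).
Kira in UTC: 08:30-09:00, 14:30-15:30, 17:30-21:00 (add 3h to convert from UTC-3).
Noa ∩ Keanu: 12:30-14:00, 17:00-21:00.
Noa ∩ Keanu ∩ Kira: 17:30-21:00.
Those are the intersection windows.
That's a single block of 210 minutes.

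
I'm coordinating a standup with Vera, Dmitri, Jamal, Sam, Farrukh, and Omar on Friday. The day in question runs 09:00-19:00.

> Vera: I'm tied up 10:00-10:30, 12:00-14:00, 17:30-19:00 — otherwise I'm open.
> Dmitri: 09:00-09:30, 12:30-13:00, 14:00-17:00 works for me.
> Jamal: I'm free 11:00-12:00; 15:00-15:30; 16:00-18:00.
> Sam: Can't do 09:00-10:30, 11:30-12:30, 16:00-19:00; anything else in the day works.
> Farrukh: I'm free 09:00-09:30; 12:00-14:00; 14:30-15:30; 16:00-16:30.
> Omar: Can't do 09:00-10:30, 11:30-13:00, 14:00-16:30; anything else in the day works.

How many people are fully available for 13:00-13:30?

3

Vera free: 09:00-10:00, 10:30-12:00, 14:00-17:30 (invert busy blocks within the working day).
Dmitri free: 09:00-09:30, 12:30-13:00, 14:00-17:00.
Jamal free: 11:00-12:00, 15:00-15:30, 16:00-18:00.
Sam free: 10:30-11:30, 12:30-16:00 (invert busy blocks within the working day).
Farrukh free: 09:00-09:30, 12:00-14:00, 14:30-15:30, 16:00-16:30.
Omar free: 10:30-11:30, 13:00-14:00, 16:30-19:00 (invert busy blocks within the working day).
Sam, Farrukh, and Omar can make the full 13:00-13:30 slot — that's 3.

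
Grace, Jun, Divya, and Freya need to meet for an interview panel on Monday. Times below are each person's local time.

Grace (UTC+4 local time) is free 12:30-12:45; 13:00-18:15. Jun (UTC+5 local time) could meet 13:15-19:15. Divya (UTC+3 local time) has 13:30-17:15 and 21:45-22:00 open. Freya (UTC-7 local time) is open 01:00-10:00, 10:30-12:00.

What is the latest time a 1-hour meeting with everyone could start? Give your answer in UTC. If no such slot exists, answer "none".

Grace in UTC: 08:30-08:45, 09:00-14:15 (subtract 4h to convert from UTC+4).
Jun in UTC: 08:15-14:15 (subtract 5h to convert from UTC+5).
Divya in UTC: 10:30-14:15, 18:45-19:00 (subtract 3h to convert from UTC+3).
Freya in UTC: 08:00-17:00, 17:30-19:00 (add 7h to convert from UTC-7).
Grace ∩ Jun: 08:30-08:45, 09:00-14:15.
Grace ∩ Jun ∩ Divya: 10:30-14:15.
Grace ∩ Jun ∩ Divya ∩ Freya: 10:30-14:15.
The last common window of at least 60 minutes is 10:30-14:15; a 60-minute meeting can start as late as 13:15 and still end by 14:15.

13:15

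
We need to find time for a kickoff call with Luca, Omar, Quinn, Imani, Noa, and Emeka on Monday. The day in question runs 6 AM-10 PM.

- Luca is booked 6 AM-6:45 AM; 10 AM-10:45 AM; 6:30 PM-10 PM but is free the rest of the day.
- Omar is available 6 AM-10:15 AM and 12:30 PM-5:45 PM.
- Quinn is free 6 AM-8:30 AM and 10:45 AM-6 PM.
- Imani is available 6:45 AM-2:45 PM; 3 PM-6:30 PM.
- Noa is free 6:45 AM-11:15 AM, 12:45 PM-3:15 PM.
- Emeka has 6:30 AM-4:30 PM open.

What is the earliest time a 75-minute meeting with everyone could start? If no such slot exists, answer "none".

06:45

Luca free: 06:45-10:00, 10:45-18:30 (invert busy blocks within the working day).
Omar free: 06:00-10:15, 12:30-17:45.
Quinn free: 06:00-08:30, 10:45-18:00.
Imani free: 06:45-14:45, 15:00-18:30.
Noa free: 06:45-11:15, 12:45-15:15.
Emeka free: 06:30-16:30.
Luca ∩ Omar: 06:45-10:00, 12:30-17:45.
Luca ∩ Omar ∩ Quinn: 06:45-08:30, 12:30-17:45.
Luca ∩ Omar ∩ Quinn ∩ Imani: 06:45-08:30, 12:30-14:45, 15:00-17:45.
Luca ∩ Omar ∩ Quinn ∩ Imani ∩ Noa: 06:45-08:30, 12:45-14:45, 15:00-15:15.
Luca ∩ Omar ∩ Quinn ∩ Imani ∩ Noa ∩ Emeka: 06:45-08:30, 12:45-14:45, 15:00-15:15.
So the common availability across everyone is 06:45-08:30, 12:45-14:45, 15:00-15:15.
The first common window of at least 75 minutes is 06:45-08:30, so the earliest start is 06:45.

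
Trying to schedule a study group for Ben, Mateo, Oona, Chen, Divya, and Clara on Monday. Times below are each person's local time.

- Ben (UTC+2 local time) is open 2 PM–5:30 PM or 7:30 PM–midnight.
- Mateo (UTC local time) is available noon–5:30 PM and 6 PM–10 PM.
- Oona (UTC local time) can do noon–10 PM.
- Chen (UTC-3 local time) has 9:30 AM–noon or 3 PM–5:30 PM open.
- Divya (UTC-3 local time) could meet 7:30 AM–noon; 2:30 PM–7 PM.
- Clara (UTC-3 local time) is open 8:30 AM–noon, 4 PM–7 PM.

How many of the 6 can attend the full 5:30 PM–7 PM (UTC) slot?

Ben in UTC: 12:00-15:30, 17:30-22:00 (subtract 2h to convert from UTC+2).
Mateo in UTC: 12:00-17:30, 18:00-22:00.
Oona in UTC: 12:00-22:00.
Chen in UTC: 12:30-15:00, 18:00-20:30 (add 3h to convert from UTC-3).
Divya in UTC: 10:30-15:00, 17:30-22:00 (add 3h to convert from UTC-3).
Clara in UTC: 11:30-15:00, 19:00-22:00 (add 3h to convert from UTC-3).
Ben, Oona, and Divya can make the full 17:30-19:00 slot — that's 3.

3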